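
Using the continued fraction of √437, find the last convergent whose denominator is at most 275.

4599/220

√437 = [20; 1, 9, 2, 9, 1, 40, …] (period length 6).
Convergents:
  p_0/q_0 = 20/1
  p_1/q_1 = 21/1
  p_2/q_2 = 209/10
  p_3/q_3 = 439/21
  p_4/q_4 = 4160/199
  p_5/q_5 = 4599/220
  p_6/q_6 = 188120/8999
q_5 = 220 ≤ 275 < 8999 = q_6, so the answer is 4599/220.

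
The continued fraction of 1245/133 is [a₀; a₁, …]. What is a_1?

1245 = 9·133 + 48   →  a_0 = 9
133 = 2·48 + 37   →  a_1 = 2

2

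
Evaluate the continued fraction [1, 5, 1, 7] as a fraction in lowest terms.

55/47

Fold from the inside: start with 7/1.
  1 + 1/7 = 8/7
  5 + 7/8 = 47/8
  1 + 8/47 = 55/47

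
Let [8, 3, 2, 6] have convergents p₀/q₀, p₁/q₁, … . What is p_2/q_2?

Using pₖ = aₖpₖ₋₁ + pₖ₋₂, qₖ = aₖqₖ₋₁ + qₖ₋₂ (with p₋₁=1, p₋₂=0, q₋₁=0, q₋₂=1):
  k=0: a=8, p=8, q=1
  k=1: a=3, p=25, q=3
  k=2: a=2, p=58, q=7

58/7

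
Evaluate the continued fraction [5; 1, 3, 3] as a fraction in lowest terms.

75/13

Fold from the inside: start with 3/1.
  3 + 1/3 = 10/3
  1 + 3/10 = 13/10
  5 + 10/13 = 75/13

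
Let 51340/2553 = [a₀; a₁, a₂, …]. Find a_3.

2

51340 = 20·2553 + 280   →  a_0 = 20
2553 = 9·280 + 33   →  a_1 = 9
280 = 8·33 + 16   →  a_2 = 8
33 = 2·16 + 1   →  a_3 = 2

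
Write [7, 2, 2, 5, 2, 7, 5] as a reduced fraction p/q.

16732/2259

Using pₖ = aₖpₖ₋₁ + pₖ₋₂ and qₖ = aₖqₖ₋₁ + qₖ₋₂:
  k=0: a=7, p=7, q=1
  k=1: a=2, p=15, q=2
  k=2: a=2, p=37, q=5
  k=3: a=5, p=200, q=27
  k=4: a=2, p=437, q=59
  k=5: a=7, p=3259, q=440
  k=6: a=5, p=16732, q=2259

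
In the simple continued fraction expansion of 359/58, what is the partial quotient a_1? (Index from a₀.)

5

359 = 6·58 + 11   →  a_0 = 6
58 = 5·11 + 3   →  a_1 = 5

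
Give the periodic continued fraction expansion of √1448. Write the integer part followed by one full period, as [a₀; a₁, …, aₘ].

[38; 19, 76]

a₀ = ⌊√1448⌋ = 38.
With m₀=0, d₀=1 and mₖ₊₁ = dₖaₖ − mₖ, dₖ₊₁ = (n − mₖ₊₁²)/dₖ, aₖ₊₁ = ⌊(a₀+mₖ₊₁)/dₖ₊₁⌋:
  k=1: m=38, d=4, a=19
  k=2: m=38, d=1, a=76
d=1 and a=2a₀=76 at k=2, so the next step gives (m, d) = (38, 4) again — its k=1 value — and the period has length 2.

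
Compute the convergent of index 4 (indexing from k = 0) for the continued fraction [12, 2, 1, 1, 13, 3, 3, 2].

Using pₖ = aₖpₖ₋₁ + pₖ₋₂, qₖ = aₖqₖ₋₁ + qₖ₋₂ (with p₋₁=1, p₋₂=0, q₋₁=0, q₋₂=1):
  k=0: a=12, p=12, q=1
  k=1: a=2, p=25, q=2
  k=2: a=1, p=37, q=3
  k=3: a=1, p=62, q=5
  k=4: a=13, p=843, q=68

843/68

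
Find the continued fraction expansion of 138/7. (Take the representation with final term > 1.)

[19; 1, 2, 2]

138 = 19×7 + 5
7 = 1×5 + 2
5 = 2×2 + 1
2 = 2×1 + 0  (stop)
So 138/7 = [19; 1, 2, 2].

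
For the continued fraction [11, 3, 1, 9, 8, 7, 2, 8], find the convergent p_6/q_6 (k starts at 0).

54233/4818

Using pₖ = aₖpₖ₋₁ + pₖ₋₂, qₖ = aₖqₖ₋₁ + qₖ₋₂ (with p₋₁=1, p₋₂=0, q₋₁=0, q₋₂=1):
  k=0: a=11, p=11, q=1
  k=1: a=3, p=34, q=3
  k=2: a=1, p=45, q=4
  k=3: a=9, p=439, q=39
  k=4: a=8, p=3557, q=316
  k=5: a=7, p=25338, q=2251
  k=6: a=2, p=54233, q=4818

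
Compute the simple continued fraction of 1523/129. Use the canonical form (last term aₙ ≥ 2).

[11; 1, 4, 6, 4]

1523 = 11*129 + 104
129 = 1*104 + 25
104 = 4*25 + 4
25 = 6*4 + 1
4 = 4*1 + 0  (stop)
So 1523/129 = [11; 1, 4, 6, 4].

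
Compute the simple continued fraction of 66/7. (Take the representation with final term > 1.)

66 = 9*7 + 3
7 = 2*3 + 1
3 = 3*1 + 0  (stop)
So 66/7 = [9; 2, 3].

[9; 2, 3]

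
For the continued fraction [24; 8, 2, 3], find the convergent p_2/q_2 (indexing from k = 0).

410/17

Using pₖ = aₖpₖ₋₁ + pₖ₋₂, qₖ = aₖqₖ₋₁ + qₖ₋₂ (with p₋₁=1, p₋₂=0, q₋₁=0, q₋₂=1):
  k=0: a=24, p=24, q=1
  k=1: a=8, p=193, q=8
  k=2: a=2, p=410, q=17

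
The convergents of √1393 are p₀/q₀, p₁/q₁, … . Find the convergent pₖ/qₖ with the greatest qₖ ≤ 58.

1157/31

√1393 = [37; 3, 10, 3, 74, …] (period length 4).
Convergents:
  p_0/q_0 = 37/1
  p_1/q_1 = 112/3
  p_2/q_2 = 1157/31
  p_3/q_3 = 3583/96
q_2 = 31 ≤ 58 < 96 = q_3, so the answer is 1157/31.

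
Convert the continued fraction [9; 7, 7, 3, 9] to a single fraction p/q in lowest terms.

13372/1463

Using pₖ = aₖpₖ₋₁ + pₖ₋₂ and qₖ = aₖqₖ₋₁ + qₖ₋₂:
  k=0: a=9, p=9, q=1
  k=1: a=7, p=64, q=7
  k=2: a=7, p=457, q=50
  k=3: a=3, p=1435, q=157
  k=4: a=9, p=13372, q=1463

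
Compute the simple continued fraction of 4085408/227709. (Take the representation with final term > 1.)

[17; 1, 16, 19, 3, 14, 16]

4085408 = 17×227709 + 214355
227709 = 1×214355 + 13354
214355 = 16×13354 + 691
13354 = 19×691 + 225
691 = 3×225 + 16
225 = 14×16 + 1
16 = 16×1 + 0  (stop)
So 4085408/227709 = [17; 1, 16, 19, 3, 14, 16].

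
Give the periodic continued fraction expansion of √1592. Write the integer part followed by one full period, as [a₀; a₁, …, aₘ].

[39; 1, 8, 1, 78]

a₀ = ⌊√1592⌋ = 39.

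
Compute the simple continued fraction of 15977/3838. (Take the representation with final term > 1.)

[4; 6, 7, 9, 1, 3, 2]

15977 = 4·3838 + 625
3838 = 6·625 + 88
625 = 7·88 + 9
88 = 9·9 + 7
9 = 1·7 + 2
7 = 3·2 + 1
2 = 2·1 + 0  (stop)
So 15977/3838 = [4; 6, 7, 9, 1, 3, 2].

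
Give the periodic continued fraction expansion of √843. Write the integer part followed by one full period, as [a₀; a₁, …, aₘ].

a₀ = ⌊√843⌋ = 29.
With m₀=0, d₀=1 and mₖ₊₁ = dₖaₖ − mₖ, dₖ₊₁ = (n − mₖ₊₁²)/dₖ, aₖ₊₁ = ⌊(a₀+mₖ₊₁)/dₖ₊₁⌋:
  k=1: m=29, d=2, a=29
  k=2: m=29, d=1, a=58
d=1 and a=2a₀=58 at k=2, so the next step gives (m, d) = (29, 2) again — its k=1 value — and the period has length 2.

[29; 29, 58]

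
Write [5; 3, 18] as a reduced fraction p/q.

Fold from the inside: start with 18/1.
  3 + 1/18 = 55/18
  5 + 18/55 = 293/55

293/55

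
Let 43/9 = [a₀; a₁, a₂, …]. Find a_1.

43 = 4·9 + 7   →  a_0 = 4
9 = 1·7 + 2   →  a_1 = 1

1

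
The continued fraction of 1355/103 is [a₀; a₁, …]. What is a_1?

6

1355 = 13·103 + 16   →  a_0 = 13
103 = 6·16 + 7   →  a_1 = 6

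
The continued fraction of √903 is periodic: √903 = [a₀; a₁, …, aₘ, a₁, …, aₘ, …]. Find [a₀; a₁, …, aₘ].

[30; 20, 60]

a₀ = ⌊√903⌋ = 30.
With m₀=0, d₀=1 and mₖ₊₁ = dₖaₖ − mₖ, dₖ₊₁ = (n − mₖ₊₁²)/dₖ, aₖ₊₁ = ⌊(a₀+mₖ₊₁)/dₖ₊₁⌋:
  k=1: m=30, d=3, a=20
  k=2: m=30, d=1, a=60
d=1 and a=2a₀=60 at k=2, so the next step gives (m, d) = (30, 3) again — its k=1 value — and the period has length 2.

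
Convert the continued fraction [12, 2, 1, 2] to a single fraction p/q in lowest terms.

99/8

Fold from the inside: start with 2/1.
  1 + 1/2 = 3/2
  2 + 2/3 = 8/3
  12 + 3/8 = 99/8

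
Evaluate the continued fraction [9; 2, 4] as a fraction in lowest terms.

Using pₖ = aₖpₖ₋₁ + pₖ₋₂ and qₖ = aₖqₖ₋₁ + qₖ₋₂:
  k=0: a=9, p=9, q=1
  k=1: a=2, p=19, q=2
  k=2: a=4, p=85, q=9

85/9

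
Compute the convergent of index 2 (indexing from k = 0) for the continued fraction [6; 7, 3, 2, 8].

135/22

Using pₖ = aₖpₖ₋₁ + pₖ₋₂, qₖ = aₖqₖ₋₁ + qₖ₋₂ (with p₋₁=1, p₋₂=0, q₋₁=0, q₋₂=1):
  k=0: a=6, p=6, q=1
  k=1: a=7, p=43, q=7
  k=2: a=3, p=135, q=22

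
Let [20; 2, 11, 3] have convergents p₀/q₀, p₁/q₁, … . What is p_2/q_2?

Using pₖ = aₖpₖ₋₁ + pₖ₋₂, qₖ = aₖqₖ₋₁ + qₖ₋₂ (with p₋₁=1, p₋₂=0, q₋₁=0, q₋₂=1):
  k=0: a=20, p=20, q=1
  k=1: a=2, p=41, q=2
  k=2: a=11, p=471, q=23

471/23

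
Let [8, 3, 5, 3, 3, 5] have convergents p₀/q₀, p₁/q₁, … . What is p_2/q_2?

Using pₖ = aₖpₖ₋₁ + pₖ₋₂, qₖ = aₖqₖ₋₁ + qₖ₋₂ (with p₋₁=1, p₋₂=0, q₋₁=0, q₋₂=1):
  k=0: a=8, p=8, q=1
  k=1: a=3, p=25, q=3
  k=2: a=5, p=133, q=16

133/16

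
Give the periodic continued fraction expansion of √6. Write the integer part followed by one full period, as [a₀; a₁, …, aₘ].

a₀ = ⌊√6⌋ = 2.
With m₀=0, d₀=1 and mₖ₊₁ = dₖaₖ − mₖ, dₖ₊₁ = (n − mₖ₊₁²)/dₖ, aₖ₊₁ = ⌊(a₀+mₖ₊₁)/dₖ₊₁⌋:
  k=1: m=2, d=2, a=2
  k=2: m=2, d=1, a=4
d=1 and a=2a₀=4 at k=2, so the next step gives (m, d) = (2, 2) again — its k=1 value — and the period has length 2.

[2; 2, 4]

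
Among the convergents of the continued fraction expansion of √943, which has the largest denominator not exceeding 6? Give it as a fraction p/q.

92/3

√943 = [30; 1, 2, 2, 2, 1, 60, …] (period length 6).
Convergents:
  p_0/q_0 = 30/1
  p_1/q_1 = 31/1
  p_2/q_2 = 92/3
  p_3/q_3 = 215/7
q_2 = 3 ≤ 6 < 7 = q_3, so the answer is 92/3.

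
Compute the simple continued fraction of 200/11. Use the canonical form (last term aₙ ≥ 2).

200 = 18*11 + 2
11 = 5*2 + 1
2 = 2*1 + 0  (stop)
So 200/11 = [18; 5, 2].

[18; 5, 2]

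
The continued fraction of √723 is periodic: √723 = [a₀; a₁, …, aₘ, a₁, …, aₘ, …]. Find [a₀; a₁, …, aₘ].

[26; 1, 7, 1, 52]

a₀ = ⌊√723⌋ = 26.
With m₀=0, d₀=1 and mₖ₊₁ = dₖaₖ − mₖ, dₖ₊₁ = (n − mₖ₊₁²)/dₖ, aₖ₊₁ = ⌊(a₀+mₖ₊₁)/dₖ₊₁⌋:
  k=1: m=26, d=47, a=1
  k=2: m=21, d=6, a=7
  k=3: m=21, d=47, a=1
  k=4: m=26, d=1, a=52
d=1 and a=2a₀=52 at k=4, so the next step gives (m, d) = (26, 47) again — its k=1 value — and the period has length 4.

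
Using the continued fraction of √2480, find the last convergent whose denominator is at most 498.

24601/494

√2480 = [49; 1, 3, 1, 98, …] (period length 4).
Convergents:
  p_0/q_0 = 49/1
  p_1/q_1 = 50/1
  p_2/q_2 = 199/4
  p_3/q_3 = 249/5
  p_4/q_4 = 24601/494
  p_5/q_5 = 24850/499
q_4 = 494 ≤ 498 < 499 = q_5, so the answer is 24601/494.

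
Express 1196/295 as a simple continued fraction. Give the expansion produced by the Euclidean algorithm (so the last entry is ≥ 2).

[4; 18, 2, 3, 2]

1196 = 4×295 + 16
295 = 18×16 + 7
16 = 2×7 + 2
7 = 3×2 + 1
2 = 2×1 + 0  (stop)
So 1196/295 = [4; 18, 2, 3, 2].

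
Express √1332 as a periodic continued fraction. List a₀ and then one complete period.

a₀ = ⌊√1332⌋ = 36.
With m₀=0, d₀=1 and mₖ₊₁ = dₖaₖ − mₖ, dₖ₊₁ = (n − mₖ₊₁²)/dₖ, aₖ₊₁ = ⌊(a₀+mₖ₊₁)/dₖ₊₁⌋:
  k=1: m=36, d=36, a=2
  k=2: m=36, d=1, a=72
d=1 and a=2a₀=72 at k=2, so the next step gives (m, d) = (36, 36) again — its k=1 value — and the period has length 2.

[36; 2, 72]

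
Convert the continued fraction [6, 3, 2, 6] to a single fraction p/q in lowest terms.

283/45

Fold from the inside: start with 6/1.
  2 + 1/6 = 13/6
  3 + 6/13 = 45/13
  6 + 13/45 = 283/45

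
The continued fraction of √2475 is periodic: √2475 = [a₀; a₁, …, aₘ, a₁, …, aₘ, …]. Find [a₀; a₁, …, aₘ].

a₀ = ⌊√2475⌋ = 49.
With m₀=0, d₀=1 and mₖ₊₁ = dₖaₖ − mₖ, dₖ₊₁ = (n − mₖ₊₁²)/dₖ, aₖ₊₁ = ⌊(a₀+mₖ₊₁)/dₖ₊₁⌋:
  k=1: m=49, d=74, a=1
  k=2: m=25, d=25, a=2
  k=3: m=25, d=74, a=1
  k=4: m=49, d=1, a=98
d=1 and a=2a₀=98 at k=4, so the next step gives (m, d) = (49, 74) again — its k=1 value — and the period has length 4.

[49; 1, 2, 1, 98]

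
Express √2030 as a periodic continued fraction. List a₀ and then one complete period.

a₀ = ⌊√2030⌋ = 45.
With m₀=0, d₀=1 and mₖ₊₁ = dₖaₖ − mₖ, dₖ₊₁ = (n − mₖ₊₁²)/dₖ, aₖ₊₁ = ⌊(a₀+mₖ₊₁)/dₖ₊₁⌋:
  k=1: m=45, d=5, a=18
  k=2: m=45, d=1, a=90
d=1 and a=2a₀=90 at k=2, so the next step gives (m, d) = (45, 5) again — its k=1 value — and the period has length 2.

[45; 18, 90]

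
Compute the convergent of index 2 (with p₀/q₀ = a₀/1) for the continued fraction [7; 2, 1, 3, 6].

Using pₖ = aₖpₖ₋₁ + pₖ₋₂, qₖ = aₖqₖ₋₁ + qₖ₋₂ (with p₋₁=1, p₋₂=0, q₋₁=0, q₋₂=1):
  k=0: a=7, p=7, q=1
  k=1: a=2, p=15, q=2
  k=2: a=1, p=22, q=3

22/3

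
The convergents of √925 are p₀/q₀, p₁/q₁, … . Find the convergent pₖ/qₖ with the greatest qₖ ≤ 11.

152/5

√925 = [30; 2, 2, 2, 2, 60, …] (period length 5).
Convergents:
  p_0/q_0 = 30/1
  p_1/q_1 = 61/2
  p_2/q_2 = 152/5
  p_3/q_3 = 365/12
q_2 = 5 ≤ 11 < 12 = q_3, so the answer is 152/5.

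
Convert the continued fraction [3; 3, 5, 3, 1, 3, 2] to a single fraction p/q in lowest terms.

1892/571

Using pₖ = aₖpₖ₋₁ + pₖ₋₂ and qₖ = aₖqₖ₋₁ + qₖ₋₂:
  k=0: a=3, p=3, q=1
  k=1: a=3, p=10, q=3
  k=2: a=5, p=53, q=16
  k=3: a=3, p=169, q=51
  k=4: a=1, p=222, q=67
  k=5: a=3, p=835, q=252
  k=6: a=2, p=1892, q=571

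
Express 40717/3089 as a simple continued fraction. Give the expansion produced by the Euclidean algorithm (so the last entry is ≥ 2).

40717 = 13·3089 + 560
3089 = 5·560 + 289
560 = 1·289 + 271
289 = 1·271 + 18
271 = 15·18 + 1
18 = 18·1 + 0  (stop)
So 40717/3089 = [13; 5, 1, 1, 15, 18].

[13; 5, 1, 1, 15, 18]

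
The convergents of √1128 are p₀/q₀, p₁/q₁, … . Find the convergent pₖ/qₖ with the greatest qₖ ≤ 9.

√1128 = [33; 1, 1, 2, 2, 2, 1, 1, 66, …] (period length 8).
Convergents:
  p_0/q_0 = 33/1
  p_1/q_1 = 34/1
  p_2/q_2 = 67/2
  p_3/q_3 = 168/5
  p_4/q_4 = 403/12
q_3 = 5 ≤ 9 < 12 = q_4, so the answer is 168/5.

168/5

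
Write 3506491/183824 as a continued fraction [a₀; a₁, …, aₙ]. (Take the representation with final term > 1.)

[19; 13, 3, 2, 17, 16, 7]

3506491 = 19×183824 + 13835
183824 = 13×13835 + 3969
13835 = 3×3969 + 1928
3969 = 2×1928 + 113
1928 = 17×113 + 7
113 = 16×7 + 1
7 = 7×1 + 0  (stop)
So 3506491/183824 = [19; 13, 3, 2, 17, 16, 7].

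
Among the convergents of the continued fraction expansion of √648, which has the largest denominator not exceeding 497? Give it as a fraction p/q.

8935/351

√648 = [25; 2, 5, 6, 5, 2, 50, …] (period length 6).
Convergents:
  p_0/q_0 = 25/1
  p_1/q_1 = 51/2
  p_2/q_2 = 280/11
  p_3/q_3 = 1731/68
  p_4/q_4 = 8935/351
  p_5/q_5 = 19601/770
q_4 = 351 ≤ 497 < 770 = q_5, so the answer is 8935/351.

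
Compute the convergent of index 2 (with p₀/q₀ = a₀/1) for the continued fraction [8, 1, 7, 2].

Using pₖ = aₖpₖ₋₁ + pₖ₋₂, qₖ = aₖqₖ₋₁ + qₖ₋₂ (with p₋₁=1, p₋₂=0, q₋₁=0, q₋₂=1):
  k=0: a=8, p=8, q=1
  k=1: a=1, p=9, q=1
  k=2: a=7, p=71, q=8

71/8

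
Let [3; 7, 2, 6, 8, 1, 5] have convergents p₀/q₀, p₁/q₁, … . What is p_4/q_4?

Using pₖ = aₖpₖ₋₁ + pₖ₋₂, qₖ = aₖqₖ₋₁ + qₖ₋₂ (with p₋₁=1, p₋₂=0, q₋₁=0, q₋₂=1):
  k=0: a=3, p=3, q=1
  k=1: a=7, p=22, q=7
  k=2: a=2, p=47, q=15
  k=3: a=6, p=304, q=97
  k=4: a=8, p=2479, q=791

2479/791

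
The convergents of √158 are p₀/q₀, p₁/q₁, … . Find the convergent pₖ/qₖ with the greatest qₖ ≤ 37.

√158 = [12; 1, 1, 3, 12, 3, 1, 1, 24, …] (period length 8).
Convergents:
  p_0/q_0 = 12/1
  p_1/q_1 = 13/1
  p_2/q_2 = 25/2
  p_3/q_3 = 88/7
  p_4/q_4 = 1081/86
q_3 = 7 ≤ 37 < 86 = q_4, so the answer is 88/7.

88/7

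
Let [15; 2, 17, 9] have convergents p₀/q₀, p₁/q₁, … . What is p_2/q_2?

Using pₖ = aₖpₖ₋₁ + pₖ₋₂, qₖ = aₖqₖ₋₁ + qₖ₋₂ (with p₋₁=1, p₋₂=0, q₋₁=0, q₋₂=1):
  k=0: a=15, p=15, q=1
  k=1: a=2, p=31, q=2
  k=2: a=17, p=542, q=35

542/35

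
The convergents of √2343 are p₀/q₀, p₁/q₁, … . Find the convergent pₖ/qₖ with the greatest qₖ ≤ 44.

2033/42

√2343 = [48; 2, 2, 8, 2, 2, 96, …] (period length 6).
Convergents:
  p_0/q_0 = 48/1
  p_1/q_1 = 97/2
  p_2/q_2 = 242/5
  p_3/q_3 = 2033/42
  p_4/q_4 = 4308/89
q_3 = 42 ≤ 44 < 89 = q_4, so the answer is 2033/42.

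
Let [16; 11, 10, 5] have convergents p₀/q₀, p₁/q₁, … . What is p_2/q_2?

Using pₖ = aₖpₖ₋₁ + pₖ₋₂, qₖ = aₖqₖ₋₁ + qₖ₋₂ (with p₋₁=1, p₋₂=0, q₋₁=0, q₋₂=1):
  k=0: a=16, p=16, q=1
  k=1: a=11, p=177, q=11
  k=2: a=10, p=1786, q=111

1786/111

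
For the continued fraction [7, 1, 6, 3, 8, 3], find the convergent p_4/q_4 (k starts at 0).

Using pₖ = aₖpₖ₋₁ + pₖ₋₂, qₖ = aₖqₖ₋₁ + qₖ₋₂ (with p₋₁=1, p₋₂=0, q₋₁=0, q₋₂=1):
  k=0: a=7, p=7, q=1
  k=1: a=1, p=8, q=1
  k=2: a=6, p=55, q=7
  k=3: a=3, p=173, q=22
  k=4: a=8, p=1439, q=183

1439/183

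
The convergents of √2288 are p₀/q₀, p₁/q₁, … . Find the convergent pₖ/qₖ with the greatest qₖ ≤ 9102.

164737/3444

√2288 = [47; 1, 4, 1, 94, …] (period length 4).
Convergents:
  p_0/q_0 = 47/1
  p_1/q_1 = 48/1
  p_2/q_2 = 239/5
  p_3/q_3 = 287/6
  p_4/q_4 = 27217/569
  p_5/q_5 = 27504/575
  p_6/q_6 = 137233/2869
  p_7/q_7 = 164737/3444
  p_8/q_8 = 15622511/326605
q_7 = 3444 ≤ 9102 < 326605 = q_8, so the answer is 164737/3444.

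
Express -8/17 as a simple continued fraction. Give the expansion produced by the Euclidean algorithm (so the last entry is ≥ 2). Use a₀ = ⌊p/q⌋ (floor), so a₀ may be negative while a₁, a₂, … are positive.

-8 = -1×17 + 9
17 = 1×9 + 8
9 = 1×8 + 1
8 = 8×1 + 0  (stop)
So -8/17 = [-1; 1, 1, 8].

[-1; 1, 1, 8]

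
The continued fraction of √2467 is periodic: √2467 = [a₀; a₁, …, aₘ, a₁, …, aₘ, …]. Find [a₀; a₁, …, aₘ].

[49; 1, 2, 49, 2, 1, 98]

a₀ = ⌊√2467⌋ = 49.
With m₀=0, d₀=1 and mₖ₊₁ = dₖaₖ − mₖ, dₖ₊₁ = (n − mₖ₊₁²)/dₖ, aₖ₊₁ = ⌊(a₀+mₖ₊₁)/dₖ₊₁⌋:
  k=1: m=49, d=66, a=1
  k=2: m=17, d=33, a=2
  k=3: m=49, d=2, a=49
  k=4: m=49, d=33, a=2
  k=5: m=17, d=66, a=1
  k=6: m=49, d=1, a=98
d=1 and a=2a₀=98 at k=6, so the next step gives (m, d) = (49, 66) again — its k=1 value — and the period has length 6.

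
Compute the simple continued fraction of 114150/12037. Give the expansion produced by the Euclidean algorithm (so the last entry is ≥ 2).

[9; 2, 14, 2, 3, 3, 3, 5]

114150 = 9·12037 + 5817
12037 = 2·5817 + 403
5817 = 14·403 + 175
403 = 2·175 + 53
175 = 3·53 + 16
53 = 3·16 + 5
16 = 3·5 + 1
5 = 5·1 + 0  (stop)
So 114150/12037 = [9; 2, 14, 2, 3, 3, 3, 5].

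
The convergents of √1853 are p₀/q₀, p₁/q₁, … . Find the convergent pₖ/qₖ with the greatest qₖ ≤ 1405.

39818/925

√1853 = [43; 21, 1, 1, 21, 86, …] (period length 5).
Convergents:
  p_0/q_0 = 43/1
  p_1/q_1 = 904/21
  p_2/q_2 = 947/22
  p_3/q_3 = 1851/43
  p_4/q_4 = 39818/925
  p_5/q_5 = 3426199/79593
q_4 = 925 ≤ 1405 < 79593 = q_5, so the answer is 39818/925.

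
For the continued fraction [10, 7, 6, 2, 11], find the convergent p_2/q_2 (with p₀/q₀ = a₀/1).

436/43

Using pₖ = aₖpₖ₋₁ + pₖ₋₂, qₖ = aₖqₖ₋₁ + qₖ₋₂ (with p₋₁=1, p₋₂=0, q₋₁=0, q₋₂=1):
  k=0: a=10, p=10, q=1
  k=1: a=7, p=71, q=7
  k=2: a=6, p=436, q=43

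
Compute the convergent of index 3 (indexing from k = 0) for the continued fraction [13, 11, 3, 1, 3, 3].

589/45

Using pₖ = aₖpₖ₋₁ + pₖ₋₂, qₖ = aₖqₖ₋₁ + qₖ₋₂ (with p₋₁=1, p₋₂=0, q₋₁=0, q₋₂=1):
  k=0: a=13, p=13, q=1
  k=1: a=11, p=144, q=11
  k=2: a=3, p=445, q=34
  k=3: a=1, p=589, q=45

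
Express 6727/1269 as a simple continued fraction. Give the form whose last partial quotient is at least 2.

[5; 3, 3, 9, 2, 6]

6727 = 5·1269 + 382
1269 = 3·382 + 123
382 = 3·123 + 13
123 = 9·13 + 6
13 = 2·6 + 1
6 = 6·1 + 0  (stop)
So 6727/1269 = [5; 3, 3, 9, 2, 6].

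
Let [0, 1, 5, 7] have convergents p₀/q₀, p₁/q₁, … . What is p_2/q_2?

Using pₖ = aₖpₖ₋₁ + pₖ₋₂, qₖ = aₖqₖ₋₁ + qₖ₋₂ (with p₋₁=1, p₋₂=0, q₋₁=0, q₋₂=1):
  k=0: a=0, p=0, q=1
  k=1: a=1, p=1, q=1
  k=2: a=5, p=5, q=6

5/6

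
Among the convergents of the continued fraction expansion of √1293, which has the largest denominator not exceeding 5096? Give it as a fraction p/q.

√1293 = [35; 1, 22, 1, 70, …] (period length 4).
Convergents:
  p_0/q_0 = 35/1
  p_1/q_1 = 36/1
  p_2/q_2 = 827/23
  p_3/q_3 = 863/24
  p_4/q_4 = 61237/1703
  p_5/q_5 = 62100/1727
  p_6/q_6 = 1427437/39697
q_5 = 1727 ≤ 5096 < 39697 = q_6, so the answer is 62100/1727.

62100/1727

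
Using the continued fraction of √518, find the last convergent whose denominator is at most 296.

2367/104

√518 = [22; 1, 3, 6, 3, 1, 44, …] (period length 6).
Convergents:
  p_0/q_0 = 22/1
  p_1/q_1 = 23/1
  p_2/q_2 = 91/4
  p_3/q_3 = 569/25
  p_4/q_4 = 1798/79
  p_5/q_5 = 2367/104
  p_6/q_6 = 105946/4655
q_5 = 104 ≤ 296 < 4655 = q_6, so the answer is 2367/104.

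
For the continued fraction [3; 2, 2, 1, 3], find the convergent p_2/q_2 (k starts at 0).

17/5

Using pₖ = aₖpₖ₋₁ + pₖ₋₂, qₖ = aₖqₖ₋₁ + qₖ₋₂ (with p₋₁=1, p₋₂=0, q₋₁=0, q₋₂=1):
  k=0: a=3, p=3, q=1
  k=1: a=2, p=7, q=2
  k=2: a=2, p=17, q=5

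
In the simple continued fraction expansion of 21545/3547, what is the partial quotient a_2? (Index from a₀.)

2

21545 = 6·3547 + 263   →  a_0 = 6
3547 = 13·263 + 128   →  a_1 = 13
263 = 2·128 + 7   →  a_2 = 2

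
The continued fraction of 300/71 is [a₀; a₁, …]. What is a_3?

300 = 4·71 + 16   →  a_0 = 4
71 = 4·16 + 7   →  a_1 = 4
16 = 2·7 + 2   →  a_2 = 2
7 = 3·2 + 1   →  a_3 = 3

3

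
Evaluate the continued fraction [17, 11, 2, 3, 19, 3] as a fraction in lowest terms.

Fold from the inside: start with 3/1.
  19 + 1/3 = 58/3
  3 + 3/58 = 177/58
  2 + 58/177 = 412/177
  11 + 177/412 = 4709/412
  17 + 412/4709 = 80465/4709

80465/4709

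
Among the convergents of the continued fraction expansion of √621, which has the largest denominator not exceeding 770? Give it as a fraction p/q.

√621 = [24; 1, 11, 2, 11, 1, 48, …] (period length 6).
Convergents:
  p_0/q_0 = 24/1
  p_1/q_1 = 25/1
  p_2/q_2 = 299/12
  p_3/q_3 = 623/25
  p_4/q_4 = 7152/287
  p_5/q_5 = 7775/312
  p_6/q_6 = 380352/15263
q_5 = 312 ≤ 770 < 15263 = q_6, so the answer is 7775/312.

7775/312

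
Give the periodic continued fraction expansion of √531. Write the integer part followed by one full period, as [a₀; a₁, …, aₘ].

a₀ = ⌊√531⌋ = 23.
With m₀=0, d₀=1 and mₖ₊₁ = dₖaₖ − mₖ, dₖ₊₁ = (n − mₖ₊₁²)/dₖ, aₖ₊₁ = ⌊(a₀+mₖ₊₁)/dₖ₊₁⌋:
  k=1: m=23, d=2, a=23
  k=2: m=23, d=1, a=46
d=1 and a=2a₀=46 at k=2, so the next step gives (m, d) = (23, 2) again — its k=1 value — and the period has length 2.

[23; 23, 46]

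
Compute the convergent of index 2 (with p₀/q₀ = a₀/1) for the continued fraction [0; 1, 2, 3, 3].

2/3

Using pₖ = aₖpₖ₋₁ + pₖ₋₂, qₖ = aₖqₖ₋₁ + qₖ₋₂ (with p₋₁=1, p₋₂=0, q₋₁=0, q₋₂=1):
  k=0: a=0, p=0, q=1
  k=1: a=1, p=1, q=1
  k=2: a=2, p=2, q=3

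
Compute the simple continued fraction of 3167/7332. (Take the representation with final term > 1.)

3167 = 0·7332 + 3167
7332 = 2·3167 + 998
3167 = 3·998 + 173
998 = 5·173 + 133
173 = 1·133 + 40
133 = 3·40 + 13
40 = 3·13 + 1
13 = 13·1 + 0  (stop)
So 3167/7332 = [0; 2, 3, 5, 1, 3, 3, 13].

[0; 2, 3, 5, 1, 3, 3, 13]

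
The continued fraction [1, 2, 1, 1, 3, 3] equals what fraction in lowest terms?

82/59

Fold from the inside: start with 3/1.
  3 + 1/3 = 10/3
  1 + 3/10 = 13/10
  1 + 10/13 = 23/13
  2 + 13/23 = 59/23
  1 + 23/59 = 82/59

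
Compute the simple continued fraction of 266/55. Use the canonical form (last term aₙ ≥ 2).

266 = 4*55 + 46
55 = 1*46 + 9
46 = 5*9 + 1
9 = 9*1 + 0  (stop)
So 266/55 = [4; 1, 5, 9].

[4; 1, 5, 9]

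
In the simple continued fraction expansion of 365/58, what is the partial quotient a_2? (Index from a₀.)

365 = 6·58 + 17   →  a_0 = 6
58 = 3·17 + 7   →  a_1 = 3
17 = 2·7 + 3   →  a_2 = 2

2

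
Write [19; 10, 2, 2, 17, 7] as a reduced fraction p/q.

Using pₖ = aₖpₖ₋₁ + pₖ₋₂ and qₖ = aₖqₖ₋₁ + qₖ₋₂:
  k=0: a=19, p=19, q=1
  k=1: a=10, p=191, q=10
  k=2: a=2, p=401, q=21
  k=3: a=2, p=993, q=52
  k=4: a=17, p=17282, q=905
  k=5: a=7, p=121967, q=6387

121967/6387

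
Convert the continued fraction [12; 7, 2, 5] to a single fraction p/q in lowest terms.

Fold from the inside: start with 5/1.
  2 + 1/5 = 11/5
  7 + 5/11 = 82/11
  12 + 11/82 = 995/82

995/82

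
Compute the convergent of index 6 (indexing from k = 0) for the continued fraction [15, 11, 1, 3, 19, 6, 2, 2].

Using pₖ = aₖpₖ₋₁ + pₖ₋₂, qₖ = aₖqₖ₋₁ + qₖ₋₂ (with p₋₁=1, p₋₂=0, q₋₁=0, q₋₂=1):
  k=0: a=15, p=15, q=1
  k=1: a=11, p=166, q=11
  k=2: a=1, p=181, q=12
  k=3: a=3, p=709, q=47
  k=4: a=19, p=13652, q=905
  k=5: a=6, p=82621, q=5477
  k=6: a=2, p=178894, q=11859

178894/11859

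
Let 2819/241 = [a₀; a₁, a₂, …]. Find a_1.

1

2819 = 11·241 + 168   →  a_0 = 11
241 = 1·168 + 73   →  a_1 = 1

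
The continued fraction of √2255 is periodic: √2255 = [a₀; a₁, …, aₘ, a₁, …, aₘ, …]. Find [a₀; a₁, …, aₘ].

[47; 2, 18, 2, 94]

a₀ = ⌊√2255⌋ = 47.
With m₀=0, d₀=1 and mₖ₊₁ = dₖaₖ − mₖ, dₖ₊₁ = (n − mₖ₊₁²)/dₖ, aₖ₊₁ = ⌊(a₀+mₖ₊₁)/dₖ₊₁⌋:
  k=1: m=47, d=46, a=2
  k=2: m=45, d=5, a=18
  k=3: m=45, d=46, a=2
  k=4: m=47, d=1, a=94
d=1 and a=2a₀=94 at k=4, so the next step gives (m, d) = (47, 46) again — its k=1 value — and the period has length 4.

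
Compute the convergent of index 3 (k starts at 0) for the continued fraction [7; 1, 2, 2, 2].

Using pₖ = aₖpₖ₋₁ + pₖ₋₂, qₖ = aₖqₖ₋₁ + qₖ₋₂ (with p₋₁=1, p₋₂=0, q₋₁=0, q₋₂=1):
  k=0: a=7, p=7, q=1
  k=1: a=1, p=8, q=1
  k=2: a=2, p=23, q=3
  k=3: a=2, p=54, q=7

54/7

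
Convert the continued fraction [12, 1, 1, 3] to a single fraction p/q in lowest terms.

88/7

Using pₖ = aₖpₖ₋₁ + pₖ₋₂ and qₖ = aₖqₖ₋₁ + qₖ₋₂:
  k=0: a=12, p=12, q=1
  k=1: a=1, p=13, q=1
  k=2: a=1, p=25, q=2
  k=3: a=3, p=88, q=7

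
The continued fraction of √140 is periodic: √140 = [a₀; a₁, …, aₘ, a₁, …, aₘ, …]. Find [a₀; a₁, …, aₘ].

[11; 1, 4, 1, 22]

a₀ = ⌊√140⌋ = 11.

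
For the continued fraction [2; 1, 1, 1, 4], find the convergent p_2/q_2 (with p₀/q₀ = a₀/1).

5/2

Using pₖ = aₖpₖ₋₁ + pₖ₋₂, qₖ = aₖqₖ₋₁ + qₖ₋₂ (with p₋₁=1, p₋₂=0, q₋₁=0, q₋₂=1):
  k=0: a=2, p=2, q=1
  k=1: a=1, p=3, q=1
  k=2: a=1, p=5, q=2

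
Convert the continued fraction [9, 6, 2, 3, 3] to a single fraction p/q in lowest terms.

Fold from the inside: start with 3/1.
  3 + 1/3 = 10/3
  2 + 3/10 = 23/10
  6 + 10/23 = 148/23
  9 + 23/148 = 1355/148

1355/148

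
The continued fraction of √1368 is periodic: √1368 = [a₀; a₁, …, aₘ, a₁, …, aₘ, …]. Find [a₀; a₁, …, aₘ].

a₀ = ⌊√1368⌋ = 36.
With m₀=0, d₀=1 and mₖ₊₁ = dₖaₖ − mₖ, dₖ₊₁ = (n − mₖ₊₁²)/dₖ, aₖ₊₁ = ⌊(a₀+mₖ₊₁)/dₖ₊₁⌋:
  k=1: m=36, d=72, a=1
  k=2: m=36, d=1, a=72
d=1 and a=2a₀=72 at k=2, so the next step gives (m, d) = (36, 72) again — its k=1 value — and the period has length 2.

[36; 1, 72]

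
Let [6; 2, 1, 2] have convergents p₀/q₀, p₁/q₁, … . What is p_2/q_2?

Using pₖ = aₖpₖ₋₁ + pₖ₋₂, qₖ = aₖqₖ₋₁ + qₖ₋₂ (with p₋₁=1, p₋₂=0, q₋₁=0, q₋₂=1):
  k=0: a=6, p=6, q=1
  k=1: a=2, p=13, q=2
  k=2: a=1, p=19, q=3

19/3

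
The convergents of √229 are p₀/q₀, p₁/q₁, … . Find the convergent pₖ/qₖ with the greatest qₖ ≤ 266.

√229 = [15; 7, 1, 1, 7, 30, …] (period length 5).
Convergents:
  p_0/q_0 = 15/1
  p_1/q_1 = 106/7
  p_2/q_2 = 121/8
  p_3/q_3 = 227/15
  p_4/q_4 = 1710/113
  p_5/q_5 = 51527/3405
q_4 = 113 ≤ 266 < 3405 = q_5, so the answer is 1710/113.

1710/113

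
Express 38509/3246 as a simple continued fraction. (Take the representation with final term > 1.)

38509 = 11×3246 + 2803
3246 = 1×2803 + 443
2803 = 6×443 + 145
443 = 3×145 + 8
145 = 18×8 + 1
8 = 8×1 + 0  (stop)
So 38509/3246 = [11; 1, 6, 3, 18, 8].

[11; 1, 6, 3, 18, 8]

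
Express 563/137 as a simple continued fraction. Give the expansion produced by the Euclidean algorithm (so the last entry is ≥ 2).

563 = 4*137 + 15
137 = 9*15 + 2
15 = 7*2 + 1
2 = 2*1 + 0  (stop)
So 563/137 = [4; 9, 7, 2].

[4; 9, 7, 2]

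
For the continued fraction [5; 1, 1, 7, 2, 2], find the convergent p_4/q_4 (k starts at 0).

177/32

Using pₖ = aₖpₖ₋₁ + pₖ₋₂, qₖ = aₖqₖ₋₁ + qₖ₋₂ (with p₋₁=1, p₋₂=0, q₋₁=0, q₋₂=1):
  k=0: a=5, p=5, q=1
  k=1: a=1, p=6, q=1
  k=2: a=1, p=11, q=2
  k=3: a=7, p=83, q=15
  k=4: a=2, p=177, q=32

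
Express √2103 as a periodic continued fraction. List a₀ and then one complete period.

[45; 1, 6, 15, 6, 1, 90]

a₀ = ⌊√2103⌋ = 45.
With m₀=0, d₀=1 and mₖ₊₁ = dₖaₖ − mₖ, dₖ₊₁ = (n − mₖ₊₁²)/dₖ, aₖ₊₁ = ⌊(a₀+mₖ₊₁)/dₖ₊₁⌋:
  k=1: m=45, d=78, a=1
  k=2: m=33, d=13, a=6
  k=3: m=45, d=6, a=15
  k=4: m=45, d=13, a=6
  k=5: m=33, d=78, a=1
  k=6: m=45, d=1, a=90
d=1 and a=2a₀=90 at k=6, so the next step gives (m, d) = (45, 78) again — its k=1 value — and the period has length 6.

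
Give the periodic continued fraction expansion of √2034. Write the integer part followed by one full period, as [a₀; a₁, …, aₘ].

a₀ = ⌊√2034⌋ = 45.
With m₀=0, d₀=1 and mₖ₊₁ = dₖaₖ − mₖ, dₖ₊₁ = (n − mₖ₊₁²)/dₖ, aₖ₊₁ = ⌊(a₀+mₖ₊₁)/dₖ₊₁⌋:
  k=1: m=45, d=9, a=10
  k=2: m=45, d=1, a=90
d=1 and a=2a₀=90 at k=2, so the next step gives (m, d) = (45, 9) again — its k=1 value — and the period has length 2.

[45; 10, 90]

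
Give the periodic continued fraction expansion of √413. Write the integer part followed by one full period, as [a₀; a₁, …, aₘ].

a₀ = ⌊√413⌋ = 20.
With m₀=0, d₀=1 and mₖ₊₁ = dₖaₖ − mₖ, dₖ₊₁ = (n − mₖ₊₁²)/dₖ, aₖ₊₁ = ⌊(a₀+mₖ₊₁)/dₖ₊₁⌋:
  k=1: m=20, d=13, a=3
  k=2: m=19, d=4, a=9
  k=3: m=17, d=31, a=1
  k=4: m=14, d=7, a=4
  k=5: m=14, d=31, a=1
  k=6: m=17, d=4, a=9
  k=7: m=19, d=13, a=3
  k=8: m=20, d=1, a=40
d=1 and a=2a₀=40 at k=8, so the next step gives (m, d) = (20, 13) again — its k=1 value — and the period has length 8.

[20; 3, 9, 1, 4, 1, 9, 3, 40]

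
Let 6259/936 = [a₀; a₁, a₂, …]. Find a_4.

6259 = 6·936 + 643   →  a_0 = 6
936 = 1·643 + 293   →  a_1 = 1
643 = 2·293 + 57   →  a_2 = 2
293 = 5·57 + 8   →  a_3 = 5
57 = 7·8 + 1   →  a_4 = 7

7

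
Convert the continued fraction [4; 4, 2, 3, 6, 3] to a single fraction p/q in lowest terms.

Using pₖ = aₖpₖ₋₁ + pₖ₋₂ and qₖ = aₖqₖ₋₁ + qₖ₋₂:
  k=0: a=4, p=4, q=1
  k=1: a=4, p=17, q=4
  k=2: a=2, p=38, q=9
  k=3: a=3, p=131, q=31
  k=4: a=6, p=824, q=195
  k=5: a=3, p=2603, q=616

2603/616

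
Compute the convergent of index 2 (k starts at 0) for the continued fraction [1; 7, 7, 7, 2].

57/50

Using pₖ = aₖpₖ₋₁ + pₖ₋₂, qₖ = aₖqₖ₋₁ + qₖ₋₂ (with p₋₁=1, p₋₂=0, q₋₁=0, q₋₂=1):
  k=0: a=1, p=1, q=1
  k=1: a=7, p=8, q=7
  k=2: a=7, p=57, q=50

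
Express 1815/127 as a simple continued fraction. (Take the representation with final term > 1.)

[14; 3, 2, 3, 5]

1815 = 14*127 + 37
127 = 3*37 + 16
37 = 2*16 + 5
16 = 3*5 + 1
5 = 5*1 + 0  (stop)
So 1815/127 = [14; 3, 2, 3, 5].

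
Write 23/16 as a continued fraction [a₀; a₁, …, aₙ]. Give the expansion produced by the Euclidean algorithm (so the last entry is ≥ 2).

23 = 1·16 + 7
16 = 2·7 + 2
7 = 3·2 + 1
2 = 2·1 + 0  (stop)
So 23/16 = [1; 2, 3, 2].

[1; 2, 3, 2]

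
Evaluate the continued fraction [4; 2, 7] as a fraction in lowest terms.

Using pₖ = aₖpₖ₋₁ + pₖ₋₂ and qₖ = aₖqₖ₋₁ + qₖ₋₂:
  k=0: a=4, p=4, q=1
  k=1: a=2, p=9, q=2
  k=2: a=7, p=67, q=15

67/15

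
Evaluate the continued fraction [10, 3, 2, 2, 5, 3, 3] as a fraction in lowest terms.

Fold from the inside: start with 3/1.
  3 + 1/3 = 10/3
  5 + 3/10 = 53/10
  2 + 10/53 = 116/53
  2 + 53/116 = 285/116
  3 + 116/285 = 971/285
  10 + 285/971 = 9995/971

9995/971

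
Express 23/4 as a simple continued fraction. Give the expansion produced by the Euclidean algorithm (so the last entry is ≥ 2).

[5; 1, 3]

23 = 5*4 + 3
4 = 1*3 + 1
3 = 3*1 + 0  (stop)
So 23/4 = [5; 1, 3].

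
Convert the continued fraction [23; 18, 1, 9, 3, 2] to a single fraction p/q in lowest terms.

31375/1361

Using pₖ = aₖpₖ₋₁ + pₖ₋₂ and qₖ = aₖqₖ₋₁ + qₖ₋₂:
  k=0: a=23, p=23, q=1
  k=1: a=18, p=415, q=18
  k=2: a=1, p=438, q=19
  k=3: a=9, p=4357, q=189
  k=4: a=3, p=13509, q=586
  k=5: a=2, p=31375, q=1361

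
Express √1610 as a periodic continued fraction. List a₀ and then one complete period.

a₀ = ⌊√1610⌋ = 40.
With m₀=0, d₀=1 and mₖ₊₁ = dₖaₖ − mₖ, dₖ₊₁ = (n − mₖ₊₁²)/dₖ, aₖ₊₁ = ⌊(a₀+mₖ₊₁)/dₖ₊₁⌋:
  k=1: m=40, d=10, a=8
  k=2: m=40, d=1, a=80
d=1 and a=2a₀=80 at k=2, so the next step gives (m, d) = (40, 10) again — its k=1 value — and the period has length 2.

[40; 8, 80]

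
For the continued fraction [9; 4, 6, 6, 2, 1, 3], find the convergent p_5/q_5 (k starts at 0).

4500/487

Using pₖ = aₖpₖ₋₁ + pₖ₋₂, qₖ = aₖqₖ₋₁ + qₖ₋₂ (with p₋₁=1, p₋₂=0, q₋₁=0, q₋₂=1):
  k=0: a=9, p=9, q=1
  k=1: a=4, p=37, q=4
  k=2: a=6, p=231, q=25
  k=3: a=6, p=1423, q=154
  k=4: a=2, p=3077, q=333
  k=5: a=1, p=4500, q=487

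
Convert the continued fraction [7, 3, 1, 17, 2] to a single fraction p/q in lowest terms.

1059/146

Using pₖ = aₖpₖ₋₁ + pₖ₋₂ and qₖ = aₖqₖ₋₁ + qₖ₋₂:
  k=0: a=7, p=7, q=1
  k=1: a=3, p=22, q=3
  k=2: a=1, p=29, q=4
  k=3: a=17, p=515, q=71
  k=4: a=2, p=1059, q=146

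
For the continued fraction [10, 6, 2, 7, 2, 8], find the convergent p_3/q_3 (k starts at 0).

985/97

Using pₖ = aₖpₖ₋₁ + pₖ₋₂, qₖ = aₖqₖ₋₁ + qₖ₋₂ (with p₋₁=1, p₋₂=0, q₋₁=0, q₋₂=1):
  k=0: a=10, p=10, q=1
  k=1: a=6, p=61, q=6
  k=2: a=2, p=132, q=13
  k=3: a=7, p=985, q=97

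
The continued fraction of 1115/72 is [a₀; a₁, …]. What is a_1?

1115 = 15·72 + 35   →  a_0 = 15
72 = 2·35 + 2   →  a_1 = 2

2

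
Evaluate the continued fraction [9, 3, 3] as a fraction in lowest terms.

93/10

Fold from the inside: start with 3/1.
  3 + 1/3 = 10/3
  9 + 3/10 = 93/10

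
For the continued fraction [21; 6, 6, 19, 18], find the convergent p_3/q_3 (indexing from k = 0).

Using pₖ = aₖpₖ₋₁ + pₖ₋₂, qₖ = aₖqₖ₋₁ + qₖ₋₂ (with p₋₁=1, p₋₂=0, q₋₁=0, q₋₂=1):
  k=0: a=21, p=21, q=1
  k=1: a=6, p=127, q=6
  k=2: a=6, p=783, q=37
  k=3: a=19, p=15004, q=709

15004/709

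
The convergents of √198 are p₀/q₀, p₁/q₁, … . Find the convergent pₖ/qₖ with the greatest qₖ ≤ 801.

5530/393

√198 = [14; 14, 28, …] (period length 2).
Convergents:
  p_0/q_0 = 14/1
  p_1/q_1 = 197/14
  p_2/q_2 = 5530/393
  p_3/q_3 = 77617/5516
q_2 = 393 ≤ 801 < 5516 = q_3, so the answer is 5530/393.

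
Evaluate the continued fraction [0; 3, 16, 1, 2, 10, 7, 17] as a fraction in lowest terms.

Using pₖ = aₖpₖ₋₁ + pₖ₋₂ and qₖ = aₖqₖ₋₁ + qₖ₋₂:
  k=0: a=0, p=0, q=1
  k=1: a=3, p=1, q=3
  k=2: a=16, p=16, q=49
  k=3: a=1, p=17, q=52
  k=4: a=2, p=50, q=153
  k=5: a=10, p=517, q=1582
  k=6: a=7, p=3669, q=11227
  k=7: a=17, p=62890, q=192441

62890/192441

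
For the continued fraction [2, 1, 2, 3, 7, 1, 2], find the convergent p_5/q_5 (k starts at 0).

224/83

Using pₖ = aₖpₖ₋₁ + pₖ₋₂, qₖ = aₖqₖ₋₁ + qₖ₋₂ (with p₋₁=1, p₋₂=0, q₋₁=0, q₋₂=1):
  k=0: a=2, p=2, q=1
  k=1: a=1, p=3, q=1
  k=2: a=2, p=8, q=3
  k=3: a=3, p=27, q=10
  k=4: a=7, p=197, q=73
  k=5: a=1, p=224, q=83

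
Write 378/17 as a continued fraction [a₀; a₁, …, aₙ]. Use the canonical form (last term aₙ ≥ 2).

[22; 4, 4]

378 = 22·17 + 4
17 = 4·4 + 1
4 = 4·1 + 0  (stop)
So 378/17 = [22; 4, 4].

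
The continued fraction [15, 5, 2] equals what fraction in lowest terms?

167/11

Using pₖ = aₖpₖ₋₁ + pₖ₋₂ and qₖ = aₖqₖ₋₁ + qₖ₋₂:
  k=0: a=15, p=15, q=1
  k=1: a=5, p=76, q=5
  k=2: a=2, p=167, q=11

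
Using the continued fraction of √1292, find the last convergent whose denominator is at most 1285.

√1292 = [35; 1, 16, 1, 70, …] (period length 4).
Convergents:
  p_0/q_0 = 35/1
  p_1/q_1 = 36/1
  p_2/q_2 = 611/17
  p_3/q_3 = 647/18
  p_4/q_4 = 45901/1277
  p_5/q_5 = 46548/1295
q_4 = 1277 ≤ 1285 < 1295 = q_5, so the answer is 45901/1277.

45901/1277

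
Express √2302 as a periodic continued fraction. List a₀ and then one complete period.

a₀ = ⌊√2302⌋ = 47.
With m₀=0, d₀=1 and mₖ₊₁ = dₖaₖ − mₖ, dₖ₊₁ = (n − mₖ₊₁²)/dₖ, aₖ₊₁ = ⌊(a₀+mₖ₊₁)/dₖ₊₁⌋:
  k=1: m=47, d=93, a=1
  k=2: m=46, d=2, a=46
  k=3: m=46, d=93, a=1
  k=4: m=47, d=1, a=94
d=1 and a=2a₀=94 at k=4, so the next step gives (m, d) = (47, 93) again — its k=1 value — and the period has length 4.

[47; 1, 46, 1, 94]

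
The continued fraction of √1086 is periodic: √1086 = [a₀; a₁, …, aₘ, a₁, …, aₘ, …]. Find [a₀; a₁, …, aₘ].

a₀ = ⌊√1086⌋ = 32.
With m₀=0, d₀=1 and mₖ₊₁ = dₖaₖ − mₖ, dₖ₊₁ = (n − mₖ₊₁²)/dₖ, aₖ₊₁ = ⌊(a₀+mₖ₊₁)/dₖ₊₁⌋:
  k=1: m=32, d=62, a=1
  k=2: m=30, d=3, a=20
  k=3: m=30, d=62, a=1
  k=4: m=32, d=1, a=64
d=1 and a=2a₀=64 at k=4, so the next step gives (m, d) = (32, 62) again — its k=1 value — and the period has length 4.

[32; 1, 20, 1, 64]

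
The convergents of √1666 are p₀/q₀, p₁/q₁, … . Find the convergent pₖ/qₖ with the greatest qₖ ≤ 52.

2000/49

√1666 = [40; 1, 4, 2, 4, 1, 80, …] (period length 6).
Convergents:
  p_0/q_0 = 40/1
  p_1/q_1 = 41/1
  p_2/q_2 = 204/5
  p_3/q_3 = 449/11
  p_4/q_4 = 2000/49
  p_5/q_5 = 2449/60
q_4 = 49 ≤ 52 < 60 = q_5, so the answer is 2000/49.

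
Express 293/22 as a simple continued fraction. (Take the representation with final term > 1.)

[13; 3, 7]

293 = 13*22 + 7
22 = 3*7 + 1
7 = 7*1 + 0  (stop)
So 293/22 = [13; 3, 7].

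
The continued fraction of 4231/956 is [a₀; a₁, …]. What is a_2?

4231 = 4·956 + 407   →  a_0 = 4
956 = 2·407 + 142   →  a_1 = 2
407 = 2·142 + 123   →  a_2 = 2

2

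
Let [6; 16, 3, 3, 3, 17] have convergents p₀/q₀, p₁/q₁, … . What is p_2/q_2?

Using pₖ = aₖpₖ₋₁ + pₖ₋₂, qₖ = aₖqₖ₋₁ + qₖ₋₂ (with p₋₁=1, p₋₂=0, q₋₁=0, q₋₂=1):
  k=0: a=6, p=6, q=1
  k=1: a=16, p=97, q=16
  k=2: a=3, p=297, q=49

297/49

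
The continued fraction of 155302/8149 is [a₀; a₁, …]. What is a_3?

3

155302 = 19·8149 + 471   →  a_0 = 19
8149 = 17·471 + 142   →  a_1 = 17
471 = 3·142 + 45   →  a_2 = 3
142 = 3·45 + 7   →  a_3 = 3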